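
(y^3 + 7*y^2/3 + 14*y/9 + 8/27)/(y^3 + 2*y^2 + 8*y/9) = (y + 1/3)/y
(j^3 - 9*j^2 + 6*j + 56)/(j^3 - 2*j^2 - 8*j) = (j - 7)/j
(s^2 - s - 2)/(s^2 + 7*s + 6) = (s - 2)/(s + 6)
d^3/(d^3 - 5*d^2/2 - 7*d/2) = 2*d^2/(2*d^2 - 5*d - 7)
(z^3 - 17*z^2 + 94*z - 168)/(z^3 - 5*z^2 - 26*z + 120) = (z - 7)/(z + 5)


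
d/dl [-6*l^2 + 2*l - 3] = 2 - 12*l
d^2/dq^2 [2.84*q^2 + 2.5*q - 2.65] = 5.68000000000000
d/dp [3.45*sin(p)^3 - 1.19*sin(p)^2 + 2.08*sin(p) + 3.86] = (10.35*sin(p)^2 - 2.38*sin(p) + 2.08)*cos(p)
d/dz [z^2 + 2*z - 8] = 2*z + 2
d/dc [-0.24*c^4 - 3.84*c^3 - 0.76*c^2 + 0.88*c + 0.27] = -0.96*c^3 - 11.52*c^2 - 1.52*c + 0.88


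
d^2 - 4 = (d - 2)*(d + 2)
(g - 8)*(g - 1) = g^2 - 9*g + 8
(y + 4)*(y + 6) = y^2 + 10*y + 24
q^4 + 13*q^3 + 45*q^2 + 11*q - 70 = (q - 1)*(q + 2)*(q + 5)*(q + 7)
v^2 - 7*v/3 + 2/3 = (v - 2)*(v - 1/3)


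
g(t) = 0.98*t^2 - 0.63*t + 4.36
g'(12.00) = 22.89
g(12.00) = 137.92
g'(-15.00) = -30.03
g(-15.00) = 234.31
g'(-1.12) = -2.83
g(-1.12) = 6.29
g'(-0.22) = -1.06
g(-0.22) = 4.55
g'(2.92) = 5.09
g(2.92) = 10.88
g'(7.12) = 13.33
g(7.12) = 49.55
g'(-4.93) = -10.29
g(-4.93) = 31.28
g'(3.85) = 6.92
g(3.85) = 16.46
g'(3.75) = 6.72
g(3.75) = 15.78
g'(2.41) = 4.09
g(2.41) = 8.53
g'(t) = 1.96*t - 0.63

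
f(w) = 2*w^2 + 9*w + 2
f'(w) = 4*w + 9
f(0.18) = 3.68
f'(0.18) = 9.72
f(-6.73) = 32.02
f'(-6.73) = -17.92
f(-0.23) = 0.04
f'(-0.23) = 8.08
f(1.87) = 25.82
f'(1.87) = 16.48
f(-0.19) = 0.36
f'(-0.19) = 8.24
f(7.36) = 176.58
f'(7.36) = 38.44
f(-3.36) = -5.66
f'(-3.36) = -4.44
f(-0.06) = 1.47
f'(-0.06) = 8.76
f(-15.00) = 317.00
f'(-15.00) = -51.00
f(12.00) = 398.00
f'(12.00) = 57.00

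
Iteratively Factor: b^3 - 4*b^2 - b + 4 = (b + 1)*(b^2 - 5*b + 4) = (b - 4)*(b + 1)*(b - 1)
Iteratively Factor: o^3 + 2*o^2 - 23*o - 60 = (o + 3)*(o^2 - o - 20) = (o + 3)*(o + 4)*(o - 5)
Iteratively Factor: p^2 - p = (p)*(p - 1)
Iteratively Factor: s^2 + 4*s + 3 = (s + 3)*(s + 1)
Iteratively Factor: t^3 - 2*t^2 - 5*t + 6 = (t - 3)*(t^2 + t - 2) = (t - 3)*(t + 2)*(t - 1)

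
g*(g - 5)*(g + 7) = g^3 + 2*g^2 - 35*g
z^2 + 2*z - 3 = (z - 1)*(z + 3)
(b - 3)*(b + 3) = b^2 - 9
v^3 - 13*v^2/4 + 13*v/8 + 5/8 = (v - 5/2)*(v - 1)*(v + 1/4)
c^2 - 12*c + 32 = (c - 8)*(c - 4)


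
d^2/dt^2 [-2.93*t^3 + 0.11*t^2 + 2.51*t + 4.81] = 0.22 - 17.58*t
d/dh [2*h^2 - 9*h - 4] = 4*h - 9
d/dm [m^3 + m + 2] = 3*m^2 + 1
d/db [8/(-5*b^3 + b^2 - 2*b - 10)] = 8*(15*b^2 - 2*b + 2)/(5*b^3 - b^2 + 2*b + 10)^2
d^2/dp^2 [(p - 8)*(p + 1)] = 2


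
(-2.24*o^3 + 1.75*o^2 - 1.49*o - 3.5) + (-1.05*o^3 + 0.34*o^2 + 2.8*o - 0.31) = -3.29*o^3 + 2.09*o^2 + 1.31*o - 3.81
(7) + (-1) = 6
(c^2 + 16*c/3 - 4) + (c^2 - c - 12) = 2*c^2 + 13*c/3 - 16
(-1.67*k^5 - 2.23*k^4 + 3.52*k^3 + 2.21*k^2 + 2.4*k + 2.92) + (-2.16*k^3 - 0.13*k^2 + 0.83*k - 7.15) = -1.67*k^5 - 2.23*k^4 + 1.36*k^3 + 2.08*k^2 + 3.23*k - 4.23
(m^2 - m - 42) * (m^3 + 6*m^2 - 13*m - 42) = m^5 + 5*m^4 - 61*m^3 - 281*m^2 + 588*m + 1764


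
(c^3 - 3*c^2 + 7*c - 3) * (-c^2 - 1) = -c^5 + 3*c^4 - 8*c^3 + 6*c^2 - 7*c + 3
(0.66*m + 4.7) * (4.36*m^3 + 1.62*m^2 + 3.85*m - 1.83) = 2.8776*m^4 + 21.5612*m^3 + 10.155*m^2 + 16.8872*m - 8.601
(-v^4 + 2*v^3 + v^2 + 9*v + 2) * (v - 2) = -v^5 + 4*v^4 - 3*v^3 + 7*v^2 - 16*v - 4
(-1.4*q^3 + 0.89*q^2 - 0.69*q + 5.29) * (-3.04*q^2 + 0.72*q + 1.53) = 4.256*q^5 - 3.7136*q^4 + 0.5964*q^3 - 15.2167*q^2 + 2.7531*q + 8.0937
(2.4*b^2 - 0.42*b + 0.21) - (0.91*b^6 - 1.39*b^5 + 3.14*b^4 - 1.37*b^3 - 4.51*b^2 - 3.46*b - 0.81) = -0.91*b^6 + 1.39*b^5 - 3.14*b^4 + 1.37*b^3 + 6.91*b^2 + 3.04*b + 1.02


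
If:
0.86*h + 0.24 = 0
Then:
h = -0.28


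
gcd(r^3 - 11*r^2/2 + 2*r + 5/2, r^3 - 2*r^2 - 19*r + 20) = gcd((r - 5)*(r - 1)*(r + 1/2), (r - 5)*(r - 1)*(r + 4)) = r^2 - 6*r + 5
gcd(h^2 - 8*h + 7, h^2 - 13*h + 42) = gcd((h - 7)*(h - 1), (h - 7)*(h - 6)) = h - 7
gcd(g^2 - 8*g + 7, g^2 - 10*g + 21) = g - 7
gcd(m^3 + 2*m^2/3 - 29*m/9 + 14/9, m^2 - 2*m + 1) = m - 1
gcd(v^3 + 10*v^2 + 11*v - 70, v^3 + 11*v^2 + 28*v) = v + 7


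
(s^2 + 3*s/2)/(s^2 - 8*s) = (s + 3/2)/(s - 8)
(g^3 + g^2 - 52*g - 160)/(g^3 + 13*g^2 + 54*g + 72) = (g^2 - 3*g - 40)/(g^2 + 9*g + 18)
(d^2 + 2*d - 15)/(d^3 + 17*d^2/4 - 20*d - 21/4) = 4*(d + 5)/(4*d^2 + 29*d + 7)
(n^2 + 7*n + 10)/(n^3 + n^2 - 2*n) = (n + 5)/(n*(n - 1))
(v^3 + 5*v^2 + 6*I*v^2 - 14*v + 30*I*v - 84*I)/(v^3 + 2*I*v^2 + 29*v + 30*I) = (v^2 + 5*v - 14)/(v^2 - 4*I*v + 5)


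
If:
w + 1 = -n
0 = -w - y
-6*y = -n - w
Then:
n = -7/6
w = 1/6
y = -1/6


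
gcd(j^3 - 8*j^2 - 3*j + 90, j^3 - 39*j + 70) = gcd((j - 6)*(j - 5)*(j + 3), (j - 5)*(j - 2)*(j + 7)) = j - 5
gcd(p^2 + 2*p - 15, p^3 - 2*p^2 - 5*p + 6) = p - 3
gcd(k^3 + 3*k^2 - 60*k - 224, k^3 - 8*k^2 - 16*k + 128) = k^2 - 4*k - 32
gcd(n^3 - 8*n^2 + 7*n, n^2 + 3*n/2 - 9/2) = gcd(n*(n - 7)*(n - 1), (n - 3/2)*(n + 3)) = 1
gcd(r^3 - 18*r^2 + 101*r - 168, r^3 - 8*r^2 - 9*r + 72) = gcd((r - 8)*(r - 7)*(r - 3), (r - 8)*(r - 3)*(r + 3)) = r^2 - 11*r + 24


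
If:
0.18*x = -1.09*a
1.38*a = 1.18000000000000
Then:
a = 0.86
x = -5.18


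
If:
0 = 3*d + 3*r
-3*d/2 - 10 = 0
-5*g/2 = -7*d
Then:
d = -20/3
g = -56/3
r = 20/3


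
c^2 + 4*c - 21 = (c - 3)*(c + 7)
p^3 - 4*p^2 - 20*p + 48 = (p - 6)*(p - 2)*(p + 4)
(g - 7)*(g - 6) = g^2 - 13*g + 42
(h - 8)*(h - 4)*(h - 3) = h^3 - 15*h^2 + 68*h - 96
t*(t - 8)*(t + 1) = t^3 - 7*t^2 - 8*t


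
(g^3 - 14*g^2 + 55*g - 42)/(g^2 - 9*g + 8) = (g^2 - 13*g + 42)/(g - 8)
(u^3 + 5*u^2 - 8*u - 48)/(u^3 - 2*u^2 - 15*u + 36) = (u + 4)/(u - 3)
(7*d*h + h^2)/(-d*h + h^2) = (-7*d - h)/(d - h)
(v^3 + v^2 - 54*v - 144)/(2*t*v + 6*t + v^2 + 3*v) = (v^2 - 2*v - 48)/(2*t + v)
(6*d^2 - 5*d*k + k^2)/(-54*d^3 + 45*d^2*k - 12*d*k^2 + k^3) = (-2*d + k)/(18*d^2 - 9*d*k + k^2)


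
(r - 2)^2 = r^2 - 4*r + 4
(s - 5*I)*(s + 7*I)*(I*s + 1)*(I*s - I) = -s^4 + s^3 - I*s^3 - 37*s^2 + I*s^2 + 37*s + 35*I*s - 35*I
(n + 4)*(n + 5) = n^2 + 9*n + 20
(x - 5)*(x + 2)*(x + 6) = x^3 + 3*x^2 - 28*x - 60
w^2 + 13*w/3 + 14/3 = (w + 2)*(w + 7/3)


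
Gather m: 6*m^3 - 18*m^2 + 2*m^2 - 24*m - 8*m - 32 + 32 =6*m^3 - 16*m^2 - 32*m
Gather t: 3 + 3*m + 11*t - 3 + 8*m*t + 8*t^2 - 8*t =3*m + 8*t^2 + t*(8*m + 3)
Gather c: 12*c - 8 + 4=12*c - 4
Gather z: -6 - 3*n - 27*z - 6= -3*n - 27*z - 12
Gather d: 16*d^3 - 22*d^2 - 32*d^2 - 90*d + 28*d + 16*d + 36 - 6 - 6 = 16*d^3 - 54*d^2 - 46*d + 24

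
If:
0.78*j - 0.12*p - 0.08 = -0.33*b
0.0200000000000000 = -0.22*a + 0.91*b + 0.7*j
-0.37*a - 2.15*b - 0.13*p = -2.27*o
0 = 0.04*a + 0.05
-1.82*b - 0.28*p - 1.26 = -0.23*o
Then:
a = -1.25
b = -6.12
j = 7.59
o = -4.18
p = 31.85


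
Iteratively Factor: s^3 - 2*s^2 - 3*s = (s)*(s^2 - 2*s - 3) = s*(s + 1)*(s - 3)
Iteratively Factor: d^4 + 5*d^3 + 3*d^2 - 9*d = (d + 3)*(d^3 + 2*d^2 - 3*d) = (d - 1)*(d + 3)*(d^2 + 3*d) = d*(d - 1)*(d + 3)*(d + 3)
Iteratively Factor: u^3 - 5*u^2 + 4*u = (u - 4)*(u^2 - u) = (u - 4)*(u - 1)*(u)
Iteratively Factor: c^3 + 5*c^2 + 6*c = (c)*(c^2 + 5*c + 6) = c*(c + 2)*(c + 3)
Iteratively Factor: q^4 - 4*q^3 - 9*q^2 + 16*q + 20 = (q + 2)*(q^3 - 6*q^2 + 3*q + 10) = (q + 1)*(q + 2)*(q^2 - 7*q + 10) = (q - 2)*(q + 1)*(q + 2)*(q - 5)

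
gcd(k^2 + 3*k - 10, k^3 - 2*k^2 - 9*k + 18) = k - 2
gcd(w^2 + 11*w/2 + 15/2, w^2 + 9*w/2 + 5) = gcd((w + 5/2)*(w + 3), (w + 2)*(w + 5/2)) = w + 5/2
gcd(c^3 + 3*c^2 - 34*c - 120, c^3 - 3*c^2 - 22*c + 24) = c^2 - 2*c - 24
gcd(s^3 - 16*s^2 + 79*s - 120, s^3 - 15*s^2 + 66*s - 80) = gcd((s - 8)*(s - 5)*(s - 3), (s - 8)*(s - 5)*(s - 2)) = s^2 - 13*s + 40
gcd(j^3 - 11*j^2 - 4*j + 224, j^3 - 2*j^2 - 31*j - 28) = j^2 - 3*j - 28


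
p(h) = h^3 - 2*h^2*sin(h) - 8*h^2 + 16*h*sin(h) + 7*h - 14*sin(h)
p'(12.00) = 171.35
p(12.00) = 719.02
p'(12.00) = 171.35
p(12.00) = 719.02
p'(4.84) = 5.28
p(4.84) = -56.60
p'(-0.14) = -9.13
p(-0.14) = 1.13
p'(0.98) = 4.10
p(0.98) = -0.08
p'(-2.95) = 152.18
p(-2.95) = -100.97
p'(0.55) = 1.37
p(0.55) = -1.44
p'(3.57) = -28.64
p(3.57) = -38.79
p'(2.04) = -10.83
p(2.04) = -1.32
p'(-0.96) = -9.02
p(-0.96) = 10.58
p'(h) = -2*h^2*cos(h) + 3*h^2 - 4*h*sin(h) + 16*h*cos(h) - 16*h + 16*sin(h) - 14*cos(h) + 7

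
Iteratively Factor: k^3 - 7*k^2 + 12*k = (k)*(k^2 - 7*k + 12) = k*(k - 4)*(k - 3)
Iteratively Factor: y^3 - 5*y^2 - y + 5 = (y + 1)*(y^2 - 6*y + 5) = (y - 1)*(y + 1)*(y - 5)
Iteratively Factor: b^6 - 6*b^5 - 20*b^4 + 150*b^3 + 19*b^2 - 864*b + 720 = (b - 3)*(b^5 - 3*b^4 - 29*b^3 + 63*b^2 + 208*b - 240) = (b - 3)*(b + 3)*(b^4 - 6*b^3 - 11*b^2 + 96*b - 80) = (b - 3)*(b - 1)*(b + 3)*(b^3 - 5*b^2 - 16*b + 80) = (b - 5)*(b - 3)*(b - 1)*(b + 3)*(b^2 - 16) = (b - 5)*(b - 3)*(b - 1)*(b + 3)*(b + 4)*(b - 4)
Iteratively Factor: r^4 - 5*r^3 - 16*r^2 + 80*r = (r - 5)*(r^3 - 16*r) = r*(r - 5)*(r^2 - 16) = r*(r - 5)*(r - 4)*(r + 4)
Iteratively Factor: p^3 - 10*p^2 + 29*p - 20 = (p - 5)*(p^2 - 5*p + 4) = (p - 5)*(p - 1)*(p - 4)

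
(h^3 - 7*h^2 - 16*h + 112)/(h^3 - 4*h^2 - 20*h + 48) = (h^2 - 11*h + 28)/(h^2 - 8*h + 12)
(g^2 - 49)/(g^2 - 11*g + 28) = (g + 7)/(g - 4)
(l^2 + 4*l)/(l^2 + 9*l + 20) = l/(l + 5)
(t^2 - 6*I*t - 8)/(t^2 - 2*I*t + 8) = (t - 2*I)/(t + 2*I)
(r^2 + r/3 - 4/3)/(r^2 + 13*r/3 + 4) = (r - 1)/(r + 3)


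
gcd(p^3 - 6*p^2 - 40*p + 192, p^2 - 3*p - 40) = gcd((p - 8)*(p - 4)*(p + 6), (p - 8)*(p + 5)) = p - 8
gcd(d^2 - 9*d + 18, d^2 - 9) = d - 3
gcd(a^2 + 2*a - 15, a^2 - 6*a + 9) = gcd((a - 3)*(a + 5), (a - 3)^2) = a - 3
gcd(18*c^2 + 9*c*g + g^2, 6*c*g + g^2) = 6*c + g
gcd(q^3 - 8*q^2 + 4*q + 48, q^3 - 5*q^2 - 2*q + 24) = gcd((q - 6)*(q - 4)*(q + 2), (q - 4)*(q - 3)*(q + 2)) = q^2 - 2*q - 8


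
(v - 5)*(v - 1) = v^2 - 6*v + 5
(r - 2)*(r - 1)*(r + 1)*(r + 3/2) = r^4 - r^3/2 - 4*r^2 + r/2 + 3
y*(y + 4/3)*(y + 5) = y^3 + 19*y^2/3 + 20*y/3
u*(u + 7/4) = u^2 + 7*u/4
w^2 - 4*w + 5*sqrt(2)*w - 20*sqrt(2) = (w - 4)*(w + 5*sqrt(2))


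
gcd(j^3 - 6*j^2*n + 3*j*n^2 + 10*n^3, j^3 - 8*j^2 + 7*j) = 1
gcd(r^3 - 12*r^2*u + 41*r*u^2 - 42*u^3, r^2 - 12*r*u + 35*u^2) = r - 7*u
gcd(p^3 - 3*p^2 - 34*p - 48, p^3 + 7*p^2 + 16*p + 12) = p^2 + 5*p + 6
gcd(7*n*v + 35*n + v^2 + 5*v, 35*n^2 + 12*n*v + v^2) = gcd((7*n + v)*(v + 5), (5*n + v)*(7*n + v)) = 7*n + v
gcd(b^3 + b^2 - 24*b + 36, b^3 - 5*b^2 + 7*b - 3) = b - 3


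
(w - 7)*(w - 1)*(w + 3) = w^3 - 5*w^2 - 17*w + 21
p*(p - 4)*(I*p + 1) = I*p^3 + p^2 - 4*I*p^2 - 4*p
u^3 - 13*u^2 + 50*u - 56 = (u - 7)*(u - 4)*(u - 2)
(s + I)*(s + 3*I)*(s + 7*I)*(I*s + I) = I*s^4 - 11*s^3 + I*s^3 - 11*s^2 - 31*I*s^2 + 21*s - 31*I*s + 21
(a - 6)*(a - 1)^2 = a^3 - 8*a^2 + 13*a - 6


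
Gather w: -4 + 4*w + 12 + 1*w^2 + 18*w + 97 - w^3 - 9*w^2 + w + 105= -w^3 - 8*w^2 + 23*w + 210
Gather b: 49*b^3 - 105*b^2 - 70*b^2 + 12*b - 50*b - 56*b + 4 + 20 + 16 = 49*b^3 - 175*b^2 - 94*b + 40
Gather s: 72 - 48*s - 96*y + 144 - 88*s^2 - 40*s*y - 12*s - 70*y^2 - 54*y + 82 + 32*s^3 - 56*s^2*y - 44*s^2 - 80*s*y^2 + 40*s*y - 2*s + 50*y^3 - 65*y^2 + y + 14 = 32*s^3 + s^2*(-56*y - 132) + s*(-80*y^2 - 62) + 50*y^3 - 135*y^2 - 149*y + 312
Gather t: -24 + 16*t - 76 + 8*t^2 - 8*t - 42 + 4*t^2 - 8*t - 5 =12*t^2 - 147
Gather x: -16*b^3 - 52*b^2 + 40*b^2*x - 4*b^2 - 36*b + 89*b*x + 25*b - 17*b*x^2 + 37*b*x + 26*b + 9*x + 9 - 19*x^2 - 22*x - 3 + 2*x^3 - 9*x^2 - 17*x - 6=-16*b^3 - 56*b^2 + 15*b + 2*x^3 + x^2*(-17*b - 28) + x*(40*b^2 + 126*b - 30)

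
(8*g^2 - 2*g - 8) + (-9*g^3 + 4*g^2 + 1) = -9*g^3 + 12*g^2 - 2*g - 7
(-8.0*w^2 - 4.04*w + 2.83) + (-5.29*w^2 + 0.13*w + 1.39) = -13.29*w^2 - 3.91*w + 4.22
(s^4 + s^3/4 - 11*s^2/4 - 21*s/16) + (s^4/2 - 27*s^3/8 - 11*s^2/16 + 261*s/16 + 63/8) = 3*s^4/2 - 25*s^3/8 - 55*s^2/16 + 15*s + 63/8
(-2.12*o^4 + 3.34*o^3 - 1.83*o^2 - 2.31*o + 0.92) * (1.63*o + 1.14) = -3.4556*o^5 + 3.0274*o^4 + 0.8247*o^3 - 5.8515*o^2 - 1.1338*o + 1.0488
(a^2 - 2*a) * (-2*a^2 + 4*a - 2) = -2*a^4 + 8*a^3 - 10*a^2 + 4*a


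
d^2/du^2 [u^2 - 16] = 2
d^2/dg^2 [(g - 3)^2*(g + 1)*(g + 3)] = 12*g^2 - 12*g - 24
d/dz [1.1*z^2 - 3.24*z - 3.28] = 2.2*z - 3.24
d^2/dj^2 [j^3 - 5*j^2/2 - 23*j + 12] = 6*j - 5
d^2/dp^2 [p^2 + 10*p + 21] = 2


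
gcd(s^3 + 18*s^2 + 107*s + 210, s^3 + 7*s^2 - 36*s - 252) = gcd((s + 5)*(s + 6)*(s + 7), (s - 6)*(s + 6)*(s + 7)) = s^2 + 13*s + 42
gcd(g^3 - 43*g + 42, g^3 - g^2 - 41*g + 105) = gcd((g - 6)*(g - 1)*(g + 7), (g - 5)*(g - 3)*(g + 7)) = g + 7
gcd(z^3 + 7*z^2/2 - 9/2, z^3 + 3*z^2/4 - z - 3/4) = z - 1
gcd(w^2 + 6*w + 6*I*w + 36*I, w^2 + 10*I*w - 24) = w + 6*I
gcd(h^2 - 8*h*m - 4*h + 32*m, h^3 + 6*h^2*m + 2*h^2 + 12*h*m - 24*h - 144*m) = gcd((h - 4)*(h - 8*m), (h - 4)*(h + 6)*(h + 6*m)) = h - 4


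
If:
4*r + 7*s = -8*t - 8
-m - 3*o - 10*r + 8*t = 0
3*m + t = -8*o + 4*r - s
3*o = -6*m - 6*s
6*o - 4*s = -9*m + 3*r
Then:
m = -16/1441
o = -3760/18733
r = -10928/18733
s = 2088/18733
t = -15096/18733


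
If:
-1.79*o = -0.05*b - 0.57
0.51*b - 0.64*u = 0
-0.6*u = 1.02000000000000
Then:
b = -2.13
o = 0.26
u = -1.70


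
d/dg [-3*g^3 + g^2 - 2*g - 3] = -9*g^2 + 2*g - 2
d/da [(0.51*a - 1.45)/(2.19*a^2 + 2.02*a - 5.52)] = (-1.1169*a^2 + 6.351*a + 0.1138)/(4.7961*a^4 + 8.8476*a^3 - 20.0972*a^2 - 22.3008*a + 30.4704)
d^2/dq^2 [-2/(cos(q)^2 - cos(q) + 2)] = 2*(-4*sin(q)^4 - 5*sin(q)^2 - 23*cos(q)/4 + 3*cos(3*q)/4 + 7)/(sin(q)^2 + cos(q) - 3)^3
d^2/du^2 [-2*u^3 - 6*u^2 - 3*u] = -12*u - 12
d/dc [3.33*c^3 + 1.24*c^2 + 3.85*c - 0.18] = 9.99*c^2 + 2.48*c + 3.85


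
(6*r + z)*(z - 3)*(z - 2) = 6*r*z^2 - 30*r*z + 36*r + z^3 - 5*z^2 + 6*z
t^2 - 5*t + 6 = (t - 3)*(t - 2)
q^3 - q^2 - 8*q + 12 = (q - 2)^2*(q + 3)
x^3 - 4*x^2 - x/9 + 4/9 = (x - 4)*(x - 1/3)*(x + 1/3)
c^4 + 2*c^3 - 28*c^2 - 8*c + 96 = (c - 4)*(c - 2)*(c + 2)*(c + 6)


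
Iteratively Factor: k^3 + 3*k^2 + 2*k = (k)*(k^2 + 3*k + 2) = k*(k + 2)*(k + 1)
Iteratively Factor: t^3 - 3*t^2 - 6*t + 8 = (t - 4)*(t^2 + t - 2) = (t - 4)*(t - 1)*(t + 2)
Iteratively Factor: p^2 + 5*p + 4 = (p + 1)*(p + 4)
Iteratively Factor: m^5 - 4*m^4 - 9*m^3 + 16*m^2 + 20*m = (m)*(m^4 - 4*m^3 - 9*m^2 + 16*m + 20) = m*(m - 2)*(m^3 - 2*m^2 - 13*m - 10) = m*(m - 2)*(m + 1)*(m^2 - 3*m - 10) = m*(m - 2)*(m + 1)*(m + 2)*(m - 5)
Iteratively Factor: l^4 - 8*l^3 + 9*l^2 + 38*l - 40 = (l - 4)*(l^3 - 4*l^2 - 7*l + 10) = (l - 5)*(l - 4)*(l^2 + l - 2) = (l - 5)*(l - 4)*(l - 1)*(l + 2)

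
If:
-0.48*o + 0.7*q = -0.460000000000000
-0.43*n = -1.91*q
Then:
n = 4.44186046511628*q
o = 1.45833333333333*q + 0.958333333333333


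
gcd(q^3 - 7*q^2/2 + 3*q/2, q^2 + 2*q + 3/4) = 1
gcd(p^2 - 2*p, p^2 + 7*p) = p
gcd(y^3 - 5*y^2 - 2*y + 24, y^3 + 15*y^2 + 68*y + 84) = y + 2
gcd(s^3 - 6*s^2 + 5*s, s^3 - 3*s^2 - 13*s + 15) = s^2 - 6*s + 5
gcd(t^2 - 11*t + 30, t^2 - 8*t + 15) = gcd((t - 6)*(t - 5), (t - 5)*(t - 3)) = t - 5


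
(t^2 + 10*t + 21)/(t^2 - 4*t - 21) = (t + 7)/(t - 7)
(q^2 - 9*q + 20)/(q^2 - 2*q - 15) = (q - 4)/(q + 3)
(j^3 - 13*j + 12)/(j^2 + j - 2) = (j^2 + j - 12)/(j + 2)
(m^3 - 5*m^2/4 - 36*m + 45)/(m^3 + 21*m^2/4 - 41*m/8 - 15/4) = 2*(m - 6)/(2*m + 1)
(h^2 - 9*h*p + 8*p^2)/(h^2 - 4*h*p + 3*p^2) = (-h + 8*p)/(-h + 3*p)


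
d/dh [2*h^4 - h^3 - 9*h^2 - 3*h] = 8*h^3 - 3*h^2 - 18*h - 3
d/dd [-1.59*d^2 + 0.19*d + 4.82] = 0.19 - 3.18*d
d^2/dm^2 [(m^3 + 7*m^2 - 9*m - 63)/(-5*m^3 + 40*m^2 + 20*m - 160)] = 2*(-3*m^6 + 3*m^5 + 54*m^4 - 380*m^3 + 924*m^2 + 768*m + 2224)/(m^9 - 24*m^8 + 180*m^7 - 224*m^6 - 2256*m^5 + 4992*m^4 + 9152*m^3 - 23040*m^2 - 12288*m + 32768)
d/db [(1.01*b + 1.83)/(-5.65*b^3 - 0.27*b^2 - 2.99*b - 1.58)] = (11.413*b^3 + 31.2912*b^2 + 0.9882*b + 3.8759)/(31.9225*b^6 + 3.051*b^5 + 33.8599*b^4 + 19.4686*b^3 + 9.7933*b^2 + 9.4484*b + 2.4964)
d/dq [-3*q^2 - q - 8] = -6*q - 1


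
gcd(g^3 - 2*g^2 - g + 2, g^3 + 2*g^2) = 1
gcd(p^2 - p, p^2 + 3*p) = p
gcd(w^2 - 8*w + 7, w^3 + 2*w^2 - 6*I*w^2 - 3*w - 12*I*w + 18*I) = w - 1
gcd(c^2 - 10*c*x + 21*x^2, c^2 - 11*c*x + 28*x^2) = -c + 7*x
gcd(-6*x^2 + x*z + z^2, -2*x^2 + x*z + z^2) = 1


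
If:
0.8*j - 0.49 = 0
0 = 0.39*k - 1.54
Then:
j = 0.61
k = 3.95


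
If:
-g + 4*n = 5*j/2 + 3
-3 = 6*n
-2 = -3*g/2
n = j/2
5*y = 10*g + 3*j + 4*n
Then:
No Solution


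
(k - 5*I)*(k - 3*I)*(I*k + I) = I*k^3 + 8*k^2 + I*k^2 + 8*k - 15*I*k - 15*I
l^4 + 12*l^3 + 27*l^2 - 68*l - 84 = (l - 2)*(l + 1)*(l + 6)*(l + 7)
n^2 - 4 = (n - 2)*(n + 2)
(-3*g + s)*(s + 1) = -3*g*s - 3*g + s^2 + s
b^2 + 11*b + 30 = (b + 5)*(b + 6)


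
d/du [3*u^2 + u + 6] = 6*u + 1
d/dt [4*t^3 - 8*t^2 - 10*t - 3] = 12*t^2 - 16*t - 10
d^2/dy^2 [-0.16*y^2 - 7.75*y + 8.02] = -0.320000000000000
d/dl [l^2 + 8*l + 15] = 2*l + 8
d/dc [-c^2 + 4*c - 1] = 4 - 2*c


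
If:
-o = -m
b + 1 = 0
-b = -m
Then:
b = -1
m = -1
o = -1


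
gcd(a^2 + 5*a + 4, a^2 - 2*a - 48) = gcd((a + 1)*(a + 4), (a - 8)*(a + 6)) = 1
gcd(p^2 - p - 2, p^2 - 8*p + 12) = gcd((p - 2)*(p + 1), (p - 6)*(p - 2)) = p - 2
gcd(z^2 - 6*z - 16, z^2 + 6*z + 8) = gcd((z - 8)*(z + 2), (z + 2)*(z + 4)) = z + 2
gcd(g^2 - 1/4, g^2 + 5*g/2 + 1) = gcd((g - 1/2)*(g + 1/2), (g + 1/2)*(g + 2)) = g + 1/2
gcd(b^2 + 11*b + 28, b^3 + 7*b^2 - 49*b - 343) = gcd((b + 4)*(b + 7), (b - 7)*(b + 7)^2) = b + 7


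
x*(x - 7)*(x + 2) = x^3 - 5*x^2 - 14*x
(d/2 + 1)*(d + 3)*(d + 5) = d^3/2 + 5*d^2 + 31*d/2 + 15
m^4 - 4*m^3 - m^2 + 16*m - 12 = (m - 3)*(m - 2)*(m - 1)*(m + 2)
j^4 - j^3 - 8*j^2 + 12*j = j*(j - 2)^2*(j + 3)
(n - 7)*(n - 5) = n^2 - 12*n + 35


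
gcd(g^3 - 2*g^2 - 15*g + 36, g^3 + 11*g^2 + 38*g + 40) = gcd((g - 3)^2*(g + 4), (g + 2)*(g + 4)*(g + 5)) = g + 4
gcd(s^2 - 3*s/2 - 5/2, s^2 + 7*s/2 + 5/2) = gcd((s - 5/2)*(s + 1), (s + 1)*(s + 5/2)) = s + 1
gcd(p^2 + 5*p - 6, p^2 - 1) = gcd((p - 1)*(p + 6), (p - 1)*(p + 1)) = p - 1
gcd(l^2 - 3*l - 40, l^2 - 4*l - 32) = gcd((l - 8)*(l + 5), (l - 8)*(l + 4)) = l - 8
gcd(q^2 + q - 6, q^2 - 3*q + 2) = q - 2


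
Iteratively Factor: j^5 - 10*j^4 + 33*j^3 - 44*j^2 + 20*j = (j)*(j^4 - 10*j^3 + 33*j^2 - 44*j + 20) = j*(j - 1)*(j^3 - 9*j^2 + 24*j - 20) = j*(j - 2)*(j - 1)*(j^2 - 7*j + 10) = j*(j - 2)^2*(j - 1)*(j - 5)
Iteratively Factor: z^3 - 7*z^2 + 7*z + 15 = (z - 3)*(z^2 - 4*z - 5) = (z - 5)*(z - 3)*(z + 1)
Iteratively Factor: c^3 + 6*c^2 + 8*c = (c + 4)*(c^2 + 2*c) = c*(c + 4)*(c + 2)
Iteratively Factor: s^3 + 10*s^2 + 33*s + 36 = (s + 3)*(s^2 + 7*s + 12) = (s + 3)*(s + 4)*(s + 3)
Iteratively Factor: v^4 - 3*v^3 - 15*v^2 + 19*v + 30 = (v + 1)*(v^3 - 4*v^2 - 11*v + 30) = (v - 2)*(v + 1)*(v^2 - 2*v - 15) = (v - 5)*(v - 2)*(v + 1)*(v + 3)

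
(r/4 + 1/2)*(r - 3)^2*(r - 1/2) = r^4/4 - 9*r^3/8 - r^2/4 + 39*r/8 - 9/4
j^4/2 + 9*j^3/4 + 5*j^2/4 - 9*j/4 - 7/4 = (j/2 + 1/2)*(j - 1)*(j + 1)*(j + 7/2)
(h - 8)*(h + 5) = h^2 - 3*h - 40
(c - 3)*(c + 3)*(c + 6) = c^3 + 6*c^2 - 9*c - 54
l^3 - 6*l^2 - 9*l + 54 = (l - 6)*(l - 3)*(l + 3)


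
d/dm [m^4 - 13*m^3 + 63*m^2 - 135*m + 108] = 4*m^3 - 39*m^2 + 126*m - 135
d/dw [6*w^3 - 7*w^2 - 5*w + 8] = 18*w^2 - 14*w - 5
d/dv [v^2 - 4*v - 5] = 2*v - 4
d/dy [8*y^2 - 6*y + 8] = 16*y - 6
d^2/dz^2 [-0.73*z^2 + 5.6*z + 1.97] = -1.46000000000000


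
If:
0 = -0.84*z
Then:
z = 0.00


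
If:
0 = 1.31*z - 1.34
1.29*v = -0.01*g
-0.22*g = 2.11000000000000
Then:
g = -9.59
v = 0.07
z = 1.02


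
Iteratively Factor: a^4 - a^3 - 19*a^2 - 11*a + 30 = (a - 5)*(a^3 + 4*a^2 + a - 6) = (a - 5)*(a + 2)*(a^2 + 2*a - 3) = (a - 5)*(a - 1)*(a + 2)*(a + 3)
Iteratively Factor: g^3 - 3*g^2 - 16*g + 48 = (g - 3)*(g^2 - 16) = (g - 3)*(g + 4)*(g - 4)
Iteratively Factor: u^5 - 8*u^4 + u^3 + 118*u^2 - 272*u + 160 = (u - 2)*(u^4 - 6*u^3 - 11*u^2 + 96*u - 80) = (u - 4)*(u - 2)*(u^3 - 2*u^2 - 19*u + 20) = (u - 5)*(u - 4)*(u - 2)*(u^2 + 3*u - 4) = (u - 5)*(u - 4)*(u - 2)*(u - 1)*(u + 4)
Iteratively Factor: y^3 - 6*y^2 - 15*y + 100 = (y - 5)*(y^2 - y - 20) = (y - 5)*(y + 4)*(y - 5)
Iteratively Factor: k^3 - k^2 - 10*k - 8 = (k + 1)*(k^2 - 2*k - 8) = (k + 1)*(k + 2)*(k - 4)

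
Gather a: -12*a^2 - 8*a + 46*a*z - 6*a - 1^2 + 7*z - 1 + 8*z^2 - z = -12*a^2 + a*(46*z - 14) + 8*z^2 + 6*z - 2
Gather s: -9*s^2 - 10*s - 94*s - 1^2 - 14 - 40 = -9*s^2 - 104*s - 55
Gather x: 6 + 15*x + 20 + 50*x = 65*x + 26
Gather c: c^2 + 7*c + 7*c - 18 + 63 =c^2 + 14*c + 45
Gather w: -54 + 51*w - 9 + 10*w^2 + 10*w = 10*w^2 + 61*w - 63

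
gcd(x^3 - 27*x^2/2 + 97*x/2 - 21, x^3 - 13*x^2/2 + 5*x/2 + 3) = x - 6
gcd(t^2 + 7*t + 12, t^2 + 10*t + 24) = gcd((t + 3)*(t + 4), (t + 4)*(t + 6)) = t + 4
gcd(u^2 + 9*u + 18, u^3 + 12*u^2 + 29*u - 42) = u + 6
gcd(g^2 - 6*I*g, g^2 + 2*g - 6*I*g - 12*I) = g - 6*I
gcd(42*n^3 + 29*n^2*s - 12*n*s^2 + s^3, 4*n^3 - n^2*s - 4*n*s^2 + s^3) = n + s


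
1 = 1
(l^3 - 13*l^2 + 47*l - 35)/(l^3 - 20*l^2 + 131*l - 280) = (l - 1)/(l - 8)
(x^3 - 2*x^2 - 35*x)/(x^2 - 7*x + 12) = x*(x^2 - 2*x - 35)/(x^2 - 7*x + 12)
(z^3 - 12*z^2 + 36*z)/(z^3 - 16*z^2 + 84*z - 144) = z/(z - 4)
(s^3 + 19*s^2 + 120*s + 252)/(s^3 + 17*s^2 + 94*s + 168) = (s + 6)/(s + 4)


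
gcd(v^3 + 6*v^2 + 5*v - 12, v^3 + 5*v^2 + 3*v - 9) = v^2 + 2*v - 3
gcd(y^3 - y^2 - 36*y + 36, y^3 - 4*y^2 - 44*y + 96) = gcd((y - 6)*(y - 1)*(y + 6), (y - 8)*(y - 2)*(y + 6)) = y + 6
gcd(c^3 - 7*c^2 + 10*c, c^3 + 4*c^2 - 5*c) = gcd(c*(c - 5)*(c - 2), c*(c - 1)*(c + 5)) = c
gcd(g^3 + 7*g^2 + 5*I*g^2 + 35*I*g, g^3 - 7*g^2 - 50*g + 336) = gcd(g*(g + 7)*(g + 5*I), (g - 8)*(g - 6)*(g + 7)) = g + 7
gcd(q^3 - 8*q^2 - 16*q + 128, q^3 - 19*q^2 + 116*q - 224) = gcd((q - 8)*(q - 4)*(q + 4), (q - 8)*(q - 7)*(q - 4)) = q^2 - 12*q + 32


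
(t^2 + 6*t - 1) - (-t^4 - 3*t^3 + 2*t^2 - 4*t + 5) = t^4 + 3*t^3 - t^2 + 10*t - 6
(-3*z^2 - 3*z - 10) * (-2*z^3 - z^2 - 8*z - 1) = 6*z^5 + 9*z^4 + 47*z^3 + 37*z^2 + 83*z + 10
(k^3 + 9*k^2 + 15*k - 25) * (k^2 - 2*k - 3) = k^5 + 7*k^4 - 6*k^3 - 82*k^2 + 5*k + 75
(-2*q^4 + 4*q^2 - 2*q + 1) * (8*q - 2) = -16*q^5 + 4*q^4 + 32*q^3 - 24*q^2 + 12*q - 2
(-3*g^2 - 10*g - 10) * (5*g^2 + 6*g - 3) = -15*g^4 - 68*g^3 - 101*g^2 - 30*g + 30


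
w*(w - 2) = w^2 - 2*w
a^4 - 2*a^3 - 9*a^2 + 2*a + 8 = (a - 4)*(a - 1)*(a + 1)*(a + 2)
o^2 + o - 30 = (o - 5)*(o + 6)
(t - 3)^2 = t^2 - 6*t + 9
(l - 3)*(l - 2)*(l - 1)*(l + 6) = l^4 - 25*l^2 + 60*l - 36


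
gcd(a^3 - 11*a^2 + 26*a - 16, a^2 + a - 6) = a - 2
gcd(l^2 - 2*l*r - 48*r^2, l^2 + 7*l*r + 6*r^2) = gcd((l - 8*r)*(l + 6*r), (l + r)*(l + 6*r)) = l + 6*r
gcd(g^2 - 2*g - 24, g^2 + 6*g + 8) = g + 4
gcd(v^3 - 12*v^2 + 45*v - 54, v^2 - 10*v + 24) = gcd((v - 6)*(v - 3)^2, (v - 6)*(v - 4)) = v - 6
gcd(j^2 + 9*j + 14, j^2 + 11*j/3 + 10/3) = j + 2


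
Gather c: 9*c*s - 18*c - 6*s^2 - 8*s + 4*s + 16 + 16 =c*(9*s - 18) - 6*s^2 - 4*s + 32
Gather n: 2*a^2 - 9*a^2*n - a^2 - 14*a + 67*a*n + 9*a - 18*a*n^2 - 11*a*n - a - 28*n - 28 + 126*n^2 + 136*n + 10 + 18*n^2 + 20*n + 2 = a^2 - 6*a + n^2*(144 - 18*a) + n*(-9*a^2 + 56*a + 128) - 16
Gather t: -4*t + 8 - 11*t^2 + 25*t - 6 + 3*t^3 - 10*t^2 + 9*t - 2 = 3*t^3 - 21*t^2 + 30*t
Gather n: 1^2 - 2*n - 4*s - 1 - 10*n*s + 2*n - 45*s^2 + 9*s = -10*n*s - 45*s^2 + 5*s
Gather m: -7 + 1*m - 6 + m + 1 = 2*m - 12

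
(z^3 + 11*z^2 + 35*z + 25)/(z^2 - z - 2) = (z^2 + 10*z + 25)/(z - 2)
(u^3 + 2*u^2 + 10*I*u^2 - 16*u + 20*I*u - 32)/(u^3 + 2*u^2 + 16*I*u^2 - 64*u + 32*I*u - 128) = (u + 2*I)/(u + 8*I)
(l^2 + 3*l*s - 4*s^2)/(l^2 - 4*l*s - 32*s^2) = (-l + s)/(-l + 8*s)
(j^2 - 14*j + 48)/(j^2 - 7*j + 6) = (j - 8)/(j - 1)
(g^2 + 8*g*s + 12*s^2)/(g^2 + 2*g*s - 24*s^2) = (-g - 2*s)/(-g + 4*s)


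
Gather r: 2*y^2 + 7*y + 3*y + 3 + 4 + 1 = 2*y^2 + 10*y + 8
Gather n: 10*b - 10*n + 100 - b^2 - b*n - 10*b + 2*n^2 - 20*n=-b^2 + 2*n^2 + n*(-b - 30) + 100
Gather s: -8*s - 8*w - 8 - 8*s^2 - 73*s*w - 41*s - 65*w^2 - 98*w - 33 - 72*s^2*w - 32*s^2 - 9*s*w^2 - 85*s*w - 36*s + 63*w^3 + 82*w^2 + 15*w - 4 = s^2*(-72*w - 40) + s*(-9*w^2 - 158*w - 85) + 63*w^3 + 17*w^2 - 91*w - 45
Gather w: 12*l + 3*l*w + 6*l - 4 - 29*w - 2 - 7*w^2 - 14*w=18*l - 7*w^2 + w*(3*l - 43) - 6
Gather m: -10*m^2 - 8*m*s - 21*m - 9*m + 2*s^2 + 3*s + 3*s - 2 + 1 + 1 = -10*m^2 + m*(-8*s - 30) + 2*s^2 + 6*s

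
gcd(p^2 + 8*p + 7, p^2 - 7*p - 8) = p + 1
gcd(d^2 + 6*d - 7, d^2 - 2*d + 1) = d - 1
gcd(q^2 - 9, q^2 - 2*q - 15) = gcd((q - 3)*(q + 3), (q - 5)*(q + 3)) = q + 3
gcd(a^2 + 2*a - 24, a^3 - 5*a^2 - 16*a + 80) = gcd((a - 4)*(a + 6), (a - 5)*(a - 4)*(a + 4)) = a - 4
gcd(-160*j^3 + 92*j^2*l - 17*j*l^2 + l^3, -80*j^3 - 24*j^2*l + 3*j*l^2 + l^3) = 5*j - l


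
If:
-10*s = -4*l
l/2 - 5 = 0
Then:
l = 10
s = 4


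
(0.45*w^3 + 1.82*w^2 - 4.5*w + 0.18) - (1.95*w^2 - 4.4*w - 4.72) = 0.45*w^3 - 0.13*w^2 - 0.0999999999999996*w + 4.9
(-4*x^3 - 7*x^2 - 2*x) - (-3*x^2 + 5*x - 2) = -4*x^3 - 4*x^2 - 7*x + 2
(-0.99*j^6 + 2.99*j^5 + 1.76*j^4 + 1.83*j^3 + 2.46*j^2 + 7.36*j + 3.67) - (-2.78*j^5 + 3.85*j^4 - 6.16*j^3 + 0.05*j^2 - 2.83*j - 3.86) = -0.99*j^6 + 5.77*j^5 - 2.09*j^4 + 7.99*j^3 + 2.41*j^2 + 10.19*j + 7.53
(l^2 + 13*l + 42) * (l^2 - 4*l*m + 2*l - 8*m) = l^4 - 4*l^3*m + 15*l^3 - 60*l^2*m + 68*l^2 - 272*l*m + 84*l - 336*m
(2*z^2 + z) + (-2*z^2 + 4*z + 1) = 5*z + 1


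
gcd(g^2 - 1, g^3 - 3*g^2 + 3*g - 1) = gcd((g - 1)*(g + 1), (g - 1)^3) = g - 1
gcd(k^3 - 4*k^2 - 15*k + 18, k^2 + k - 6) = k + 3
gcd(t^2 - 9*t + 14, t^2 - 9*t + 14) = t^2 - 9*t + 14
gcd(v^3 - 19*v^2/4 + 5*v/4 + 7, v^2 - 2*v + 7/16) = v - 7/4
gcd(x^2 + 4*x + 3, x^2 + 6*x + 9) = x + 3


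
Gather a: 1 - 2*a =1 - 2*a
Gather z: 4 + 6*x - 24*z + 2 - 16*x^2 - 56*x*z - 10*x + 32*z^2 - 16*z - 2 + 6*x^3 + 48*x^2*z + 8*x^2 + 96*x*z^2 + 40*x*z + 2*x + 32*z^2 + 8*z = 6*x^3 - 8*x^2 - 2*x + z^2*(96*x + 64) + z*(48*x^2 - 16*x - 32) + 4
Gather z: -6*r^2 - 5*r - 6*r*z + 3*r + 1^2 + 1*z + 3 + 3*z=-6*r^2 - 2*r + z*(4 - 6*r) + 4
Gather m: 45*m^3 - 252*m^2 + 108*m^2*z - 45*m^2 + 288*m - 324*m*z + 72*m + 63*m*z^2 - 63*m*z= 45*m^3 + m^2*(108*z - 297) + m*(63*z^2 - 387*z + 360)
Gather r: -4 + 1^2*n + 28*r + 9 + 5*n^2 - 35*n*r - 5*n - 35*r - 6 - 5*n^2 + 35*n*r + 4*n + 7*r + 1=0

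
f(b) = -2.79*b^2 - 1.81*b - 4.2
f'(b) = -5.58*b - 1.81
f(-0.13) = -4.01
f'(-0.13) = -1.08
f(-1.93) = -11.10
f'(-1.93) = 8.96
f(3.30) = -40.56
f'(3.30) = -20.22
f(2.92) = -33.27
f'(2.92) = -18.10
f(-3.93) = -40.18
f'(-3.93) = 20.12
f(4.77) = -76.31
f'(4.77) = -28.43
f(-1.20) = -6.05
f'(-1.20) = 4.89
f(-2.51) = -17.23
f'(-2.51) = 12.20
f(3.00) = -34.74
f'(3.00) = -18.55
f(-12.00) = -384.24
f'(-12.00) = 65.15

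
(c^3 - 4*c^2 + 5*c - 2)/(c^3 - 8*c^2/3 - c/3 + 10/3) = 3*(c^2 - 2*c + 1)/(3*c^2 - 2*c - 5)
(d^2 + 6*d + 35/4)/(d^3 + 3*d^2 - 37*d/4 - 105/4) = 1/(d - 3)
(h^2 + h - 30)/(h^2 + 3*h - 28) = (h^2 + h - 30)/(h^2 + 3*h - 28)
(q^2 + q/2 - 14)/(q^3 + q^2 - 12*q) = (q - 7/2)/(q*(q - 3))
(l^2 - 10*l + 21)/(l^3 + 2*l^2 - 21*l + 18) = (l - 7)/(l^2 + 5*l - 6)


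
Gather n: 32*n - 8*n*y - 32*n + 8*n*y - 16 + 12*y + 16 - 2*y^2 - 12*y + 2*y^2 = 0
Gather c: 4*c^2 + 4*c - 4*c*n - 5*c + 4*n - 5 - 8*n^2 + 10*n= 4*c^2 + c*(-4*n - 1) - 8*n^2 + 14*n - 5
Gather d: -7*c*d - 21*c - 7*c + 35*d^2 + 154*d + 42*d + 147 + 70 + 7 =-28*c + 35*d^2 + d*(196 - 7*c) + 224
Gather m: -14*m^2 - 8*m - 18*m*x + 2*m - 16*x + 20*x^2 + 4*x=-14*m^2 + m*(-18*x - 6) + 20*x^2 - 12*x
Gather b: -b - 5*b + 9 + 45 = 54 - 6*b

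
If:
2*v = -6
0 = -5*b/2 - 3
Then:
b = -6/5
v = -3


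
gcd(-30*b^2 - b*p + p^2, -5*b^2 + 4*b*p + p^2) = 5*b + p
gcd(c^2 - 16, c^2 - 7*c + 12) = c - 4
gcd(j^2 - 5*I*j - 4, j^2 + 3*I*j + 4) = j - I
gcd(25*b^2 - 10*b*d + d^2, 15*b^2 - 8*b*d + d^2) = 5*b - d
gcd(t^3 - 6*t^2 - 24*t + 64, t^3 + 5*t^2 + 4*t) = t + 4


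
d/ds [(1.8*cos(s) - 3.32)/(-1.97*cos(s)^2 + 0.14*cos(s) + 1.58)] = (-3.546*cos(s)^2 + 13.0808*cos(s) - 3.3088)*sin(s)/(3.8809*cos(s)^4 - 0.5516*cos(s)^3 - 6.2056*cos(s)^2 + 0.4424*cos(s) + 2.4964)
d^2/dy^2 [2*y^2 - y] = 4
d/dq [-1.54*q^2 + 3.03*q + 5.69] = 3.03 - 3.08*q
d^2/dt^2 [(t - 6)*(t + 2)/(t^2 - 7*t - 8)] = 6*(t^3 - 4*t^2 + 52*t - 132)/(t^6 - 21*t^5 + 123*t^4 - 7*t^3 - 984*t^2 - 1344*t - 512)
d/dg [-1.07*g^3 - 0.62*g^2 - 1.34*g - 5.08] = -3.21*g^2 - 1.24*g - 1.34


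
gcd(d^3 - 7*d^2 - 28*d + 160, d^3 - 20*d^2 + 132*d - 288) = d - 8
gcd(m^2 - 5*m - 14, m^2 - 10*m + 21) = m - 7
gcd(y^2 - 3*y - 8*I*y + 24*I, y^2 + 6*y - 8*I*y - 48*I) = y - 8*I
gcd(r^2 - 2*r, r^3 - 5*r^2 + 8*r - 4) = r - 2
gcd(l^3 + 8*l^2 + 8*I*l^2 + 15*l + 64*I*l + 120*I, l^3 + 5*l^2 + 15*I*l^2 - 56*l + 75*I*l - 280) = l^2 + l*(5 + 8*I) + 40*I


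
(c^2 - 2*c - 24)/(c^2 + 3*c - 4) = (c - 6)/(c - 1)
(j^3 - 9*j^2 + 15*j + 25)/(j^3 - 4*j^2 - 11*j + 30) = (j^2 - 4*j - 5)/(j^2 + j - 6)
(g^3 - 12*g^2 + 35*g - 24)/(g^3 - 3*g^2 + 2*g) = (g^2 - 11*g + 24)/(g*(g - 2))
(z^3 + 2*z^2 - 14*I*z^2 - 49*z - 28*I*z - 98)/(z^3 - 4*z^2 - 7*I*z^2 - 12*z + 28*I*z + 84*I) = (z - 7*I)/(z - 6)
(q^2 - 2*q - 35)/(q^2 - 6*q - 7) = (q + 5)/(q + 1)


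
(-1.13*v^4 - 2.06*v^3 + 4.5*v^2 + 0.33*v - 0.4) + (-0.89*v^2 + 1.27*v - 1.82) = -1.13*v^4 - 2.06*v^3 + 3.61*v^2 + 1.6*v - 2.22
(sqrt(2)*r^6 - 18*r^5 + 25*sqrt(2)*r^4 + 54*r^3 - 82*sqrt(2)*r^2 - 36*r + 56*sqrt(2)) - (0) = sqrt(2)*r^6 - 18*r^5 + 25*sqrt(2)*r^4 + 54*r^3 - 82*sqrt(2)*r^2 - 36*r + 56*sqrt(2)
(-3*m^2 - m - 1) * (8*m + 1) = -24*m^3 - 11*m^2 - 9*m - 1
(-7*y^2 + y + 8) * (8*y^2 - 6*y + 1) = -56*y^4 + 50*y^3 + 51*y^2 - 47*y + 8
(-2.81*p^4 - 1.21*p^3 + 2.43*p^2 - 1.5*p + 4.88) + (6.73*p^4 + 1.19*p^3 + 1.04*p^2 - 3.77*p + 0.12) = 3.92*p^4 - 0.02*p^3 + 3.47*p^2 - 5.27*p + 5.0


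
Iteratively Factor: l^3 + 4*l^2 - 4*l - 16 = (l + 2)*(l^2 + 2*l - 8) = (l + 2)*(l + 4)*(l - 2)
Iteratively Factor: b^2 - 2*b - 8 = (b - 4)*(b + 2)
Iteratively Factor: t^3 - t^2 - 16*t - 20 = (t + 2)*(t^2 - 3*t - 10) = (t - 5)*(t + 2)*(t + 2)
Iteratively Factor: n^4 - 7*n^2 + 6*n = (n - 2)*(n^3 + 2*n^2 - 3*n) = (n - 2)*(n + 3)*(n^2 - n) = (n - 2)*(n - 1)*(n + 3)*(n)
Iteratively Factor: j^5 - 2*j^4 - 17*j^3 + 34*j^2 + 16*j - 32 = (j - 1)*(j^4 - j^3 - 18*j^2 + 16*j + 32) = (j - 4)*(j - 1)*(j^3 + 3*j^2 - 6*j - 8) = (j - 4)*(j - 1)*(j + 1)*(j^2 + 2*j - 8) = (j - 4)*(j - 2)*(j - 1)*(j + 1)*(j + 4)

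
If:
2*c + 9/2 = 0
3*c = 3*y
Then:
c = -9/4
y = -9/4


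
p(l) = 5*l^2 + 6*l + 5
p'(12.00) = 126.00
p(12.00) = 797.00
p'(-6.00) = -54.00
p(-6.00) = 149.00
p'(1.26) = 18.60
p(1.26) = 20.50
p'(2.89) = 34.90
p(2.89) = 64.10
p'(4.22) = 48.20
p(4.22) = 119.36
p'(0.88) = 14.80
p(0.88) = 14.15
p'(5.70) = 63.00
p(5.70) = 201.65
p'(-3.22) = -26.20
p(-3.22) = 37.52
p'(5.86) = 64.60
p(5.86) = 211.86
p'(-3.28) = -26.80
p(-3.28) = 39.11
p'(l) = 10*l + 6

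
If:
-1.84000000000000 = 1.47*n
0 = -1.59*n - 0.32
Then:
No Solution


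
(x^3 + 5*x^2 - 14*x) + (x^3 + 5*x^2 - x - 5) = 2*x^3 + 10*x^2 - 15*x - 5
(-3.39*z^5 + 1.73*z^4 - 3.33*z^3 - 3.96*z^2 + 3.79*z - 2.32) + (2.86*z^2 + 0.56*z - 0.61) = -3.39*z^5 + 1.73*z^4 - 3.33*z^3 - 1.1*z^2 + 4.35*z - 2.93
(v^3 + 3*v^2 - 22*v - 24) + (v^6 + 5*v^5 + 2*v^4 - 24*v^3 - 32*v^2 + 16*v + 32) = v^6 + 5*v^5 + 2*v^4 - 23*v^3 - 29*v^2 - 6*v + 8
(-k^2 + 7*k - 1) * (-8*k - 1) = 8*k^3 - 55*k^2 + k + 1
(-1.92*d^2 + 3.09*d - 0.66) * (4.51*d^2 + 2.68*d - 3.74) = -8.6592*d^4 + 8.7903*d^3 + 12.4854*d^2 - 13.3254*d + 2.4684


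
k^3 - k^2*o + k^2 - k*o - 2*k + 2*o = (k - 1)*(k + 2)*(k - o)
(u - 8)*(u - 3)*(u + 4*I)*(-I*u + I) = -I*u^4 + 4*u^3 + 12*I*u^3 - 48*u^2 - 35*I*u^2 + 140*u + 24*I*u - 96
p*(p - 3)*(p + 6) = p^3 + 3*p^2 - 18*p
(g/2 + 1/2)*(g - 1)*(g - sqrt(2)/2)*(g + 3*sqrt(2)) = g^4/2 + 5*sqrt(2)*g^3/4 - 2*g^2 - 5*sqrt(2)*g/4 + 3/2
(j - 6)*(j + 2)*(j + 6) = j^3 + 2*j^2 - 36*j - 72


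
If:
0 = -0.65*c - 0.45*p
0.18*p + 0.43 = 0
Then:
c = 1.65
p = -2.39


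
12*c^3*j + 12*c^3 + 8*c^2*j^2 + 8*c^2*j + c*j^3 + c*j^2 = (2*c + j)*(6*c + j)*(c*j + c)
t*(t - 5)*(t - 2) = t^3 - 7*t^2 + 10*t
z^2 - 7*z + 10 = (z - 5)*(z - 2)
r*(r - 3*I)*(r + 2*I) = r^3 - I*r^2 + 6*r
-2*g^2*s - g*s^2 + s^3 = s*(-2*g + s)*(g + s)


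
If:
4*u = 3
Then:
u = 3/4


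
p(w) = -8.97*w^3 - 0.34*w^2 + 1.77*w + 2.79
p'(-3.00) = -238.38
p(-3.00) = 236.61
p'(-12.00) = -3865.11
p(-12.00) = 15432.75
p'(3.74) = -377.18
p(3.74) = -464.60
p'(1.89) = -95.64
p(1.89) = -55.64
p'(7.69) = -1594.81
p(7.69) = -4082.87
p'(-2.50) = -164.72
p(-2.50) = 136.40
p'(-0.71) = -11.31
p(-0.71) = 4.57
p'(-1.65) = -70.37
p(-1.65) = 39.24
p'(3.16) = -269.09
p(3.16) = -278.06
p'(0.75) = -13.88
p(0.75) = 0.14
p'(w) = -26.91*w^2 - 0.68*w + 1.77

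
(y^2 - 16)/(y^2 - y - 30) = (16 - y^2)/(-y^2 + y + 30)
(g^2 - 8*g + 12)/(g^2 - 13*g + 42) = (g - 2)/(g - 7)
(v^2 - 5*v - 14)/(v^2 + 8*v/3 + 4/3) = 3*(v - 7)/(3*v + 2)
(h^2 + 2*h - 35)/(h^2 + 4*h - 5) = (h^2 + 2*h - 35)/(h^2 + 4*h - 5)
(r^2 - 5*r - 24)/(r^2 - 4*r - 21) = (r - 8)/(r - 7)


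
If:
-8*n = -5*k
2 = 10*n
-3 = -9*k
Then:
No Solution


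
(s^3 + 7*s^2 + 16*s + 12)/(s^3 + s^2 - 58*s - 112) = (s^2 + 5*s + 6)/(s^2 - s - 56)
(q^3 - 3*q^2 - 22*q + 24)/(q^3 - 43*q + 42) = (q + 4)/(q + 7)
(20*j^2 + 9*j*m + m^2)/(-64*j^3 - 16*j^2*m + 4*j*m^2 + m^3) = (-5*j - m)/(16*j^2 - m^2)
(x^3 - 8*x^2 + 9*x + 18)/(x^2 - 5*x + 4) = (x^3 - 8*x^2 + 9*x + 18)/(x^2 - 5*x + 4)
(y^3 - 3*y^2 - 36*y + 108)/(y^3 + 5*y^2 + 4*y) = (y^3 - 3*y^2 - 36*y + 108)/(y*(y^2 + 5*y + 4))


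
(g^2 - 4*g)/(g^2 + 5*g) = (g - 4)/(g + 5)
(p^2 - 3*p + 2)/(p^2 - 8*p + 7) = (p - 2)/(p - 7)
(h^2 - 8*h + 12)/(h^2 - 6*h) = (h - 2)/h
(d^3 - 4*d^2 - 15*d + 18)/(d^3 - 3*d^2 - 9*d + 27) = (d^2 - 7*d + 6)/(d^2 - 6*d + 9)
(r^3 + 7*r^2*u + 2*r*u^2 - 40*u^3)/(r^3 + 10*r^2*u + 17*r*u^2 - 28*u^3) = (r^2 + 3*r*u - 10*u^2)/(r^2 + 6*r*u - 7*u^2)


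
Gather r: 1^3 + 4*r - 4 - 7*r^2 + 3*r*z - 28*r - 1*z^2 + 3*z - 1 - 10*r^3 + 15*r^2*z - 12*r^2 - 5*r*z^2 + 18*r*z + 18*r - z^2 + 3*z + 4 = -10*r^3 + r^2*(15*z - 19) + r*(-5*z^2 + 21*z - 6) - 2*z^2 + 6*z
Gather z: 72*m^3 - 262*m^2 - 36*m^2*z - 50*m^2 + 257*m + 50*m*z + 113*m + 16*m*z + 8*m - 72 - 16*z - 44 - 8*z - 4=72*m^3 - 312*m^2 + 378*m + z*(-36*m^2 + 66*m - 24) - 120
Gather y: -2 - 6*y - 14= -6*y - 16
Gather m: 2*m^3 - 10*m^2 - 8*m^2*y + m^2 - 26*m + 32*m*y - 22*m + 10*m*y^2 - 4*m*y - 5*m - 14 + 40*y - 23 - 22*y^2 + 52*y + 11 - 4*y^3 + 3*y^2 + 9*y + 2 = 2*m^3 + m^2*(-8*y - 9) + m*(10*y^2 + 28*y - 53) - 4*y^3 - 19*y^2 + 101*y - 24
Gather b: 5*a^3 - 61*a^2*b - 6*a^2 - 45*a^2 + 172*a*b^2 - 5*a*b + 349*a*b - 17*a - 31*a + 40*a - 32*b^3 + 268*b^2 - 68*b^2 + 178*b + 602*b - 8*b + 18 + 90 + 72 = 5*a^3 - 51*a^2 - 8*a - 32*b^3 + b^2*(172*a + 200) + b*(-61*a^2 + 344*a + 772) + 180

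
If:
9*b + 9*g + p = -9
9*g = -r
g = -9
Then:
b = 8 - p/9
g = -9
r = 81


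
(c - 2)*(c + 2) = c^2 - 4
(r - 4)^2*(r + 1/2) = r^3 - 15*r^2/2 + 12*r + 8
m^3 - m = m*(m - 1)*(m + 1)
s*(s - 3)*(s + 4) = s^3 + s^2 - 12*s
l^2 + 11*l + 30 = (l + 5)*(l + 6)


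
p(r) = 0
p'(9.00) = 0.00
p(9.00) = 0.00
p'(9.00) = 0.00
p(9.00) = 0.00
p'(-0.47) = 0.00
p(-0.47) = 0.00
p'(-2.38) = 0.00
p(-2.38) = 0.00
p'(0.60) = 0.00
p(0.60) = 0.00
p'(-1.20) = 0.00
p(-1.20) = 0.00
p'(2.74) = 0.00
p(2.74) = 0.00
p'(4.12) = 0.00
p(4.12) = 0.00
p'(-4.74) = 0.00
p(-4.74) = 0.00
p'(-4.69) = 0.00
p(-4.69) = 0.00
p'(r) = 0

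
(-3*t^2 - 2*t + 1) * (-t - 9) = 3*t^3 + 29*t^2 + 17*t - 9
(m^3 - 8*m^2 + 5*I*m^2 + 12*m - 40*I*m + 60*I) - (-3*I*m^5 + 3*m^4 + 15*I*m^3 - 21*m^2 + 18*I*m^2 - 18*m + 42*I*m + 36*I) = 3*I*m^5 - 3*m^4 + m^3 - 15*I*m^3 + 13*m^2 - 13*I*m^2 + 30*m - 82*I*m + 24*I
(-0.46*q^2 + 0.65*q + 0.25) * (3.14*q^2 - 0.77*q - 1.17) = -1.4444*q^4 + 2.3952*q^3 + 0.8227*q^2 - 0.953*q - 0.2925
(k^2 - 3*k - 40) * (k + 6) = k^3 + 3*k^2 - 58*k - 240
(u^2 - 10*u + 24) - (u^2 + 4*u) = 24 - 14*u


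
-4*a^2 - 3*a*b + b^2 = (-4*a + b)*(a + b)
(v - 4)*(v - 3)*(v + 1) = v^3 - 6*v^2 + 5*v + 12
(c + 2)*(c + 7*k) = c^2 + 7*c*k + 2*c + 14*k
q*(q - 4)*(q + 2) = q^3 - 2*q^2 - 8*q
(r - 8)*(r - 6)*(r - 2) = r^3 - 16*r^2 + 76*r - 96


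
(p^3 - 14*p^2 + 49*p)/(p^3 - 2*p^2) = (p^2 - 14*p + 49)/(p*(p - 2))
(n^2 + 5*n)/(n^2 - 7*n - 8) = n*(n + 5)/(n^2 - 7*n - 8)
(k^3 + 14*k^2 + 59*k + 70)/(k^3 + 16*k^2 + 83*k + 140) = (k + 2)/(k + 4)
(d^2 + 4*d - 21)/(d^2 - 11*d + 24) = (d + 7)/(d - 8)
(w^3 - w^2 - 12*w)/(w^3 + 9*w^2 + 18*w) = (w - 4)/(w + 6)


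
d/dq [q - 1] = 1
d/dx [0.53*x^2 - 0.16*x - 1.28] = 1.06*x - 0.16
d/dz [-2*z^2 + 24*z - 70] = 24 - 4*z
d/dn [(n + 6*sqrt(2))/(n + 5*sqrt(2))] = -sqrt(2)/(n + 5*sqrt(2))^2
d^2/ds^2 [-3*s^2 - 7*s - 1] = -6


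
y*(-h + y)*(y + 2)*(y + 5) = -h*y^3 - 7*h*y^2 - 10*h*y + y^4 + 7*y^3 + 10*y^2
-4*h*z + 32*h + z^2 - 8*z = (-4*h + z)*(z - 8)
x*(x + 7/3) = x^2 + 7*x/3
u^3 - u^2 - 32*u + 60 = (u - 5)*(u - 2)*(u + 6)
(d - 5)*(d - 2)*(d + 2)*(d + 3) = d^4 - 2*d^3 - 19*d^2 + 8*d + 60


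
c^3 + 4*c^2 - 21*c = c*(c - 3)*(c + 7)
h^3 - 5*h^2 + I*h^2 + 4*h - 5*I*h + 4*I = (h - 4)*(h - 1)*(h + I)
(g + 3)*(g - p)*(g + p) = g^3 + 3*g^2 - g*p^2 - 3*p^2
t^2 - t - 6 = (t - 3)*(t + 2)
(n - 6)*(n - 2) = n^2 - 8*n + 12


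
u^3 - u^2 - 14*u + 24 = (u - 3)*(u - 2)*(u + 4)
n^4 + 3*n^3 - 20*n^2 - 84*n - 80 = (n - 5)*(n + 2)^2*(n + 4)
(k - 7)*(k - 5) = k^2 - 12*k + 35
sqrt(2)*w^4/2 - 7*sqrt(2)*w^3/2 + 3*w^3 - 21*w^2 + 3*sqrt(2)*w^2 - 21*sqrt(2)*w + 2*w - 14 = (w - 7)*(w + sqrt(2))^2*(sqrt(2)*w/2 + 1)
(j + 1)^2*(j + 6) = j^3 + 8*j^2 + 13*j + 6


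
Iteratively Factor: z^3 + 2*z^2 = (z + 2)*(z^2) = z*(z + 2)*(z)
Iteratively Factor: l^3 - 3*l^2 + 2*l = (l - 2)*(l^2 - l) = (l - 2)*(l - 1)*(l)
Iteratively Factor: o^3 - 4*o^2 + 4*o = (o - 2)*(o^2 - 2*o) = (o - 2)^2*(o)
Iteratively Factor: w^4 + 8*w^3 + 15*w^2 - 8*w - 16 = (w + 1)*(w^3 + 7*w^2 + 8*w - 16) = (w + 1)*(w + 4)*(w^2 + 3*w - 4) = (w + 1)*(w + 4)^2*(w - 1)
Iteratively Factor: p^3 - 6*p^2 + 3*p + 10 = (p - 2)*(p^2 - 4*p - 5) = (p - 2)*(p + 1)*(p - 5)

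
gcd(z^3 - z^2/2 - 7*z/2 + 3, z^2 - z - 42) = 1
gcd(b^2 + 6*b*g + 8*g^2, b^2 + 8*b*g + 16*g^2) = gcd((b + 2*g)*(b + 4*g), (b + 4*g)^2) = b + 4*g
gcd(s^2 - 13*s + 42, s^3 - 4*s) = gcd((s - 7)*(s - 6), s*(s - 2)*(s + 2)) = 1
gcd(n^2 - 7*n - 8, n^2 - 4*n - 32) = n - 8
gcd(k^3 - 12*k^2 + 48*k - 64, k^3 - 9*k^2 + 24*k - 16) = k^2 - 8*k + 16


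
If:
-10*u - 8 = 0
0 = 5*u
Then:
No Solution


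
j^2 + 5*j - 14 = (j - 2)*(j + 7)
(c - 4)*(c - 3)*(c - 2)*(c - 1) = c^4 - 10*c^3 + 35*c^2 - 50*c + 24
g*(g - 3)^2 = g^3 - 6*g^2 + 9*g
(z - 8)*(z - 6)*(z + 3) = z^3 - 11*z^2 + 6*z + 144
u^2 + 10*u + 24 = (u + 4)*(u + 6)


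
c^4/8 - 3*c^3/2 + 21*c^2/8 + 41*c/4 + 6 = (c/4 + 1/4)*(c/2 + 1/2)*(c - 8)*(c - 6)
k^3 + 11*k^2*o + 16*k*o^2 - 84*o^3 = (k - 2*o)*(k + 6*o)*(k + 7*o)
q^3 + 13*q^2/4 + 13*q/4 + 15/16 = (q + 1/2)*(q + 5/4)*(q + 3/2)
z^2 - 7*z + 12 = (z - 4)*(z - 3)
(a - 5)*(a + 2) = a^2 - 3*a - 10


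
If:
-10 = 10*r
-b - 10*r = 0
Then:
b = 10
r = -1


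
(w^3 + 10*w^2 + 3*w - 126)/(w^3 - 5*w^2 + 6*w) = (w^2 + 13*w + 42)/(w*(w - 2))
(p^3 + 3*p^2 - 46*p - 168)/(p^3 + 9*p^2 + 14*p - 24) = (p - 7)/(p - 1)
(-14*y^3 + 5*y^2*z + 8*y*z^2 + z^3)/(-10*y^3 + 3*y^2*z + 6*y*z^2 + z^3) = (7*y + z)/(5*y + z)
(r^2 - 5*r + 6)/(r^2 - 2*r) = (r - 3)/r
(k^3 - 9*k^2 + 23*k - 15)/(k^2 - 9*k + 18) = (k^2 - 6*k + 5)/(k - 6)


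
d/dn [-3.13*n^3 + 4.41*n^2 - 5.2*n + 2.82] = -9.39*n^2 + 8.82*n - 5.2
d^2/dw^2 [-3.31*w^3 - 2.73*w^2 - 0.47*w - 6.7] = -19.86*w - 5.46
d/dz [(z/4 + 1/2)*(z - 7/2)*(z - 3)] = 3*z^2/4 - 9*z/4 - 5/8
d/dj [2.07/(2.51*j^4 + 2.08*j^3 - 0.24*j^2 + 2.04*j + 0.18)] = (-20.7828*j^3 - 12.9168*j^2 + 0.9936*j - 4.2228)/(2.51*j^4 + 2.08*j^3 - 0.24*j^2 + 2.04*j + 0.18)^2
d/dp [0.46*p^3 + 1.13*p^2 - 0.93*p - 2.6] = 1.38*p^2 + 2.26*p - 0.93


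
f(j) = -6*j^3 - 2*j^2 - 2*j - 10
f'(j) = -18*j^2 - 4*j - 2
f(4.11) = -468.56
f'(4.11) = -322.50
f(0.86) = -17.02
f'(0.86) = -18.75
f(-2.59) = 86.01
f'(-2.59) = -112.39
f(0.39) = -11.44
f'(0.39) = -6.30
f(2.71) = -149.52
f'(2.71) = -145.03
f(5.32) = -980.66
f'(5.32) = -532.72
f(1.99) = -69.18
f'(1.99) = -81.24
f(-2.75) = 105.16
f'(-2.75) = -127.12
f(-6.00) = 1226.00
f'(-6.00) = -626.00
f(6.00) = -1390.00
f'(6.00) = -674.00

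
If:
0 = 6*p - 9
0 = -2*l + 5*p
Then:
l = 15/4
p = 3/2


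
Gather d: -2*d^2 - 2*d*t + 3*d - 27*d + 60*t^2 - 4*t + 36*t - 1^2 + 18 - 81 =-2*d^2 + d*(-2*t - 24) + 60*t^2 + 32*t - 64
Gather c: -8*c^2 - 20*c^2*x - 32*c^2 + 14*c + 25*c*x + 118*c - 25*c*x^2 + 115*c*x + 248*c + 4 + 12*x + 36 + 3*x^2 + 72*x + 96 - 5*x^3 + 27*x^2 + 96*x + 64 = c^2*(-20*x - 40) + c*(-25*x^2 + 140*x + 380) - 5*x^3 + 30*x^2 + 180*x + 200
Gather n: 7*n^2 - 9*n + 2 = 7*n^2 - 9*n + 2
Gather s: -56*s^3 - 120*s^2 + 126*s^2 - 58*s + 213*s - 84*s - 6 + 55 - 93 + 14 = -56*s^3 + 6*s^2 + 71*s - 30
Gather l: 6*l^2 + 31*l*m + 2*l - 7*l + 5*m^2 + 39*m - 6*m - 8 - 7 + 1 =6*l^2 + l*(31*m - 5) + 5*m^2 + 33*m - 14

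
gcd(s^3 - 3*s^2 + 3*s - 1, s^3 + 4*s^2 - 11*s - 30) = 1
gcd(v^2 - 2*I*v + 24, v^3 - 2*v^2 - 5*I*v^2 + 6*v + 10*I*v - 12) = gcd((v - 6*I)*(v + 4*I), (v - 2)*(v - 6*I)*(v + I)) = v - 6*I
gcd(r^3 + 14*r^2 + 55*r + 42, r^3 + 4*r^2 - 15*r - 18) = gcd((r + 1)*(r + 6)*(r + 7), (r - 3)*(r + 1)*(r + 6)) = r^2 + 7*r + 6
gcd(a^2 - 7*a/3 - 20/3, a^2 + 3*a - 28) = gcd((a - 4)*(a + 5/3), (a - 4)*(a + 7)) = a - 4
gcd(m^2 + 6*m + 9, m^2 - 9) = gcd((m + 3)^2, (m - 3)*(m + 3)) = m + 3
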